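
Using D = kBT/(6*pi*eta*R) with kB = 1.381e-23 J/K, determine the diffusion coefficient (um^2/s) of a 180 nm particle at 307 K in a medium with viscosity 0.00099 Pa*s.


Radius R = 180/2 = 90 nm = 9e-08 m
D = kB*T / (6*pi*eta*R)
D = 1.381e-23 * 307 / (6 * pi * 0.00099 * 9e-08)
D = 2.52437e-12 m^2/s = 2.524 um^2/s

2.524


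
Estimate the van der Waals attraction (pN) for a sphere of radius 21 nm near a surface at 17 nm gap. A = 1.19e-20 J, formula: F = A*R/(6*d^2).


Convert to SI: R = 21 nm = 2.1e-08 m, d = 17 nm = 1.7e-08 m
F = A * R / (6 * d^2)
F = 1.19e-20 * 2.1e-08 / (6 * (1.7e-08)^2)
F = 1.44118e-13 N = 0.144 pN

0.144


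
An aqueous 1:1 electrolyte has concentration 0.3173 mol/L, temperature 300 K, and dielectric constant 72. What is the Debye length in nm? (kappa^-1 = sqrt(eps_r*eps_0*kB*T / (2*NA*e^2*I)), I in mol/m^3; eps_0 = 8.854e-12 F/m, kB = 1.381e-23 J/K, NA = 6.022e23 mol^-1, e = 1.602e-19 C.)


Ionic strength I = 0.3173 * 1^2 * 1000 = 317.3 mol/m^3
kappa^-1 = sqrt(72 * 8.854e-12 * 1.381e-23 * 300 / (2 * 6.022e23 * (1.602e-19)^2 * 317.3))
kappa^-1 = 0.519 nm

0.519


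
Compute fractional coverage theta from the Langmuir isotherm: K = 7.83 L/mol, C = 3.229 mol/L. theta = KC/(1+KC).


Langmuir isotherm: theta = K*C / (1 + K*C)
K*C = 7.83 * 3.229 = 25.28307
theta = 25.28307 / (1 + 25.28307) = 25.28307 / 26.28307
theta = 0.962

0.962


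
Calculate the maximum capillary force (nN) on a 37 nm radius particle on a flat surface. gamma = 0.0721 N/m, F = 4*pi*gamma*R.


Convert radius: R = 37 nm = 3.7e-08 m
F = 4 * pi * gamma * R
F = 4 * pi * 0.0721 * 3.7e-08
F = 3.35233e-08 N = 33.5233 nN

33.5233


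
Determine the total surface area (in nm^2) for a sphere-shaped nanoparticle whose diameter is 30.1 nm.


Radius r = 30.1/2 = 15.05 nm
Surface area SA = 4 * pi * r^2
SA = 4 * pi * (15.05)^2
SA = 2846.31 nm^2

2846.31


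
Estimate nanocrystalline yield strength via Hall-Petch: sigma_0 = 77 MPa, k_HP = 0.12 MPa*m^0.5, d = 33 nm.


d = 33 nm = 3.3e-08 m
sqrt(d) = 0.000181659
Hall-Petch contribution = k / sqrt(d) = 0.12 / 0.000181659 = 660.6 MPa
sigma = sigma_0 + k/sqrt(d) = 77 + 660.6 = 737.6 MPa

737.6


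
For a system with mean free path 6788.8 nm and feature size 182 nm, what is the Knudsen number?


Knudsen number Kn = lambda / L
Kn = 6788.8 / 182
Kn = 37.3011

37.3011


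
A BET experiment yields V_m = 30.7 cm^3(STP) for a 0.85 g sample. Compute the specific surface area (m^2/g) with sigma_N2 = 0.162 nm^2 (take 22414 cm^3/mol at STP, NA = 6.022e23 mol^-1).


Number of moles in monolayer = V_m / 22414 = 30.7 / 22414 = 0.00136968
Number of molecules = moles * NA = 0.00136968 * 6.022e23
SA = molecules * sigma / mass
SA = (30.7 / 22414) * 6.022e23 * 0.162e-18 / 0.85
SA = 157.2 m^2/g

157.2


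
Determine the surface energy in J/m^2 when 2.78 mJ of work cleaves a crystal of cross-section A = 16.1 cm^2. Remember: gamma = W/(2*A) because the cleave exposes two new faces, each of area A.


Convert: A = 16.1 cm^2 = 0.00161 m^2, W = 2.78 mJ = 0.00278 J
Cleaving exposes two faces of area A, so total new surface = 2*A and gamma = W / (2*A)
gamma = 0.00278 / (2 * 0.00161)
gamma = 0.863 J/m^2

0.863


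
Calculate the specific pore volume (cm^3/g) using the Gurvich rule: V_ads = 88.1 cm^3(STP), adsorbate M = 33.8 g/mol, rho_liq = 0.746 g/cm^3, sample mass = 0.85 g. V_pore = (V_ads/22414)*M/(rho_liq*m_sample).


Moles adsorbed n = V_ads / 22414 = 88.1 / 22414 = 3.930579e-03 mol
Liquid volume V_liq = n * M / rho_liq = 3.930579e-03 * 33.8 / 0.746 = 0.17809 cm^3
Specific pore volume V_pore = V_liq / m_sample = 0.17809 / 0.85
V_pore = 0.2095 cm^3/g

0.2095


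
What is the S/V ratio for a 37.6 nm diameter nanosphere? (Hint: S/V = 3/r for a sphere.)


Radius r = 37.6/2 = 18.8 nm
S/V = 3 / r = 3 / 18.8
S/V = 0.1596 nm^-1

0.1596


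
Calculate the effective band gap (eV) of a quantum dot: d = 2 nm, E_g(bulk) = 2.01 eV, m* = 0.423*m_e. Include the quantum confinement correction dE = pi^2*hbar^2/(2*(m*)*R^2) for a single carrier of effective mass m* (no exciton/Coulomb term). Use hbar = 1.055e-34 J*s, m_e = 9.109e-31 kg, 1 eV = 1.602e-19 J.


Radius R = 2/2 nm = 1e-09 m
Confinement energy dE = pi^2 * hbar^2 / (2 * m_eff * m_e * R^2)
dE = pi^2 * (1.055e-34)^2 / (2 * 0.423 * 9.109e-31 * (1e-09)^2) J, divided by 1.602e-19 J/eV
dE = 0.8898 eV
Total band gap = E_g(bulk) + dE = 2.01 + 0.8898 = 2.8998 eV

2.8998


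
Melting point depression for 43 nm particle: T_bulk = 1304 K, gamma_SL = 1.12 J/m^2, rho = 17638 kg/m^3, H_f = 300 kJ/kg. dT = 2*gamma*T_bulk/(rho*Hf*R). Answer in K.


Radius R = 43/2 = 21.5 nm = 2.15e-08 m
Convert H_f = 300 kJ/kg = 300000 J/kg
dT = 2 * gamma_SL * T_bulk / (rho * H_f * R)
dT = 2 * 1.12 * 1304 / (17638 * 300000 * 2.15e-08)
dT = 25.7 K

25.7


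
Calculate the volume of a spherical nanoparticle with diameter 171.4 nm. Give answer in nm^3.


Radius r = 171.4/2 = 85.7 nm
Volume V = (4/3) * pi * r^3
V = (4/3) * pi * (85.7)^3
V = 2636520.03 nm^3

2636520.03


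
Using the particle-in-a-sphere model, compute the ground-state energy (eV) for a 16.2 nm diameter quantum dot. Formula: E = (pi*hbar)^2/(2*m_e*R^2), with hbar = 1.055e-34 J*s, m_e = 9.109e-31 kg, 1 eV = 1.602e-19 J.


Radius R = 16.2/2 = 8.1 nm = 8.1e-09 m
E = (pi * 1.055e-34)^2 / (2 * 9.109e-31 * (8.1e-09)^2)
E(J) = 9.19039e-22
E = E(J) / 1.602e-19 = 0.0057 eV

0.0057


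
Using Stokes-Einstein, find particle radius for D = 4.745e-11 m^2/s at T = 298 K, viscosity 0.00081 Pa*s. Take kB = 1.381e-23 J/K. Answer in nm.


Stokes-Einstein: R = kB*T / (6*pi*eta*D)
R = 1.381e-23 * 298 / (6 * pi * 0.00081 * 4.745e-11)
R = 5.68051e-09 m = 5.68 nm

5.68


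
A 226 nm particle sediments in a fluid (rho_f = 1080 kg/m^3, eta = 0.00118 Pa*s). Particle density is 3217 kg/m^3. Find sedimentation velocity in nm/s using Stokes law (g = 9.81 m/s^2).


Radius R = 226/2 nm = 1.13e-07 m
Density difference = 3217 - 1080 = 2137 kg/m^3
v = 2 * R^2 * (rho_p - rho_f) * g / (9 * eta)
v = 2 * (1.13e-07)^2 * 2137 * 9.81 / (9 * 0.00118)
v = 5.04122e-08 m/s = 50.4122 nm/s

50.4122


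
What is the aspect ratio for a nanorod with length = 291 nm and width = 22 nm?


Aspect ratio AR = length / diameter
AR = 291 / 22
AR = 13.23

13.23


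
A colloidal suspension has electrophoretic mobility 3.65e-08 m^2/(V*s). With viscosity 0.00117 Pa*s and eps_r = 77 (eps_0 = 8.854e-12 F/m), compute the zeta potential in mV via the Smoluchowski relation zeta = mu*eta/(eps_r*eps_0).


Smoluchowski equation: zeta = mu * eta / (eps_r * eps_0)
zeta = 3.65e-08 * 0.00117 / (77 * 8.854e-12)
zeta = 0.06264 V = 62.64 mV

62.64


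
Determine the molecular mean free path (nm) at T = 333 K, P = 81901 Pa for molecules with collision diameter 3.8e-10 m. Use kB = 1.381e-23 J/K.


Mean free path: lambda = kB*T / (sqrt(2) * pi * d^2 * P)
lambda = 1.381e-23 * 333 / (sqrt(2) * pi * (3.8e-10)^2 * 81901)
lambda = 8.75219e-08 m
lambda = 87.52 nm

87.52


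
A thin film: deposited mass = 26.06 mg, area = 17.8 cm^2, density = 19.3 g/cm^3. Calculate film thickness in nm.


Convert: m = 26.06 mg = 2.6060e-05 kg, A = 17.8 cm^2 = 1.7800e-03 m^2, rho = 19.3 g/cm^3 = 19300 kg/m^3
t = m / (A * rho)
t = 2.6060e-05 / (1.7800e-03 * 19300)
t = 7.5857e-07 m = 758.6 nm

758.6


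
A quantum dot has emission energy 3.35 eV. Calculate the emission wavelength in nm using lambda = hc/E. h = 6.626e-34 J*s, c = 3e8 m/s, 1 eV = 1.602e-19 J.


Convert energy: E = 3.35 eV = 3.35 * 1.602e-19 = 5.3667e-19 J
lambda = h*c / E = 6.626e-34 * 3e8 / 5.3667e-19
lambda = 3.70395e-07 m = 370.4 nm

370.4


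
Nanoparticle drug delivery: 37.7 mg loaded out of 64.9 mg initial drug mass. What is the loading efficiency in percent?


Drug loading efficiency = (drug loaded / drug initial) * 100
DLE = 37.7 / 64.9 * 100
DLE = 0.5809 * 100
DLE = 58.09%

58.09


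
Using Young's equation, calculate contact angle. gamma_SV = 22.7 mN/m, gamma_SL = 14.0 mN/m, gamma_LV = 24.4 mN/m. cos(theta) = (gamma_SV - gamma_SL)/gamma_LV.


cos(theta) = (gamma_SV - gamma_SL) / gamma_LV
cos(theta) = (22.7 - 14.0) / 24.4
cos(theta) = 0.356557
theta = arccos(0.356557) = 69.11 degrees

69.11


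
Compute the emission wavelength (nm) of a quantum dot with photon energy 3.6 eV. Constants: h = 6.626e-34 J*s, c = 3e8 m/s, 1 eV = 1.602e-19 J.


Convert energy: E = 3.6 eV = 3.6 * 1.602e-19 = 5.7672e-19 J
lambda = h*c / E = 6.626e-34 * 3e8 / 5.7672e-19
lambda = 3.44673e-07 m = 344.7 nm

344.7


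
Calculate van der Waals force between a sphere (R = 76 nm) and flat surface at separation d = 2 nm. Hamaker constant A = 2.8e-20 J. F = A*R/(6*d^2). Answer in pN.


Convert to SI: R = 76 nm = 7.6e-08 m, d = 2 nm = 2e-09 m
F = A * R / (6 * d^2)
F = 2.8e-20 * 7.6e-08 / (6 * (2e-09)^2)
F = 8.86667e-11 N = 88.667 pN

88.667


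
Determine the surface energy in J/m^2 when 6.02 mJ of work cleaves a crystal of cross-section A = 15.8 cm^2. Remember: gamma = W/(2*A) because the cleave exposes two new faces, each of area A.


Convert: A = 15.8 cm^2 = 0.00158 m^2, W = 6.02 mJ = 0.00602 J
Cleaving exposes two faces of area A, so total new surface = 2*A and gamma = W / (2*A)
gamma = 0.00602 / (2 * 0.00158)
gamma = 1.905 J/m^2

1.905


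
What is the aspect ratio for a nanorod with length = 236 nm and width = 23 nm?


Aspect ratio AR = length / diameter
AR = 236 / 23
AR = 10.26

10.26


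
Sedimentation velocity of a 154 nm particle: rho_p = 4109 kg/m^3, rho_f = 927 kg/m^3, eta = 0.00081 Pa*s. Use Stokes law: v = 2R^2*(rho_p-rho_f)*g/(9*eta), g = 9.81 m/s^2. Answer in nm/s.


Radius R = 154/2 nm = 7.7e-08 m
Density difference = 4109 - 927 = 3182 kg/m^3
v = 2 * R^2 * (rho_p - rho_f) * g / (9 * eta)
v = 2 * (7.7e-08)^2 * 3182 * 9.81 / (9 * 0.00081)
v = 5.07754e-08 m/s = 50.7754 nm/s

50.7754


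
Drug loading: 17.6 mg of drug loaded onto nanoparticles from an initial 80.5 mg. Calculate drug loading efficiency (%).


Drug loading efficiency = (drug loaded / drug initial) * 100
DLE = 17.6 / 80.5 * 100
DLE = 0.2186 * 100
DLE = 21.86%

21.86


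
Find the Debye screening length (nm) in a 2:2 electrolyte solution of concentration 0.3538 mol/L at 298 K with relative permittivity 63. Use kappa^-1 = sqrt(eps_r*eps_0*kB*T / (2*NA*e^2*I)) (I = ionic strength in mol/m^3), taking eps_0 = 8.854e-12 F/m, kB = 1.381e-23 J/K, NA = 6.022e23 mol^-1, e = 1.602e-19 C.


Ionic strength I = 0.3538 * 2^2 * 1000 = 1415.2 mol/m^3
kappa^-1 = sqrt(63 * 8.854e-12 * 1.381e-23 * 298 / (2 * 6.022e23 * (1.602e-19)^2 * 1415.2))
kappa^-1 = 0.229 nm

0.229


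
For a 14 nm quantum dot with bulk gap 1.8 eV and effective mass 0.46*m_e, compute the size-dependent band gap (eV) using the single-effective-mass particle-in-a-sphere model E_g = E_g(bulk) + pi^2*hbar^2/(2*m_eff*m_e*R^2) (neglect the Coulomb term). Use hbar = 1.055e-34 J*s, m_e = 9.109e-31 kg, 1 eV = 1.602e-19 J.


Radius R = 14/2 nm = 7e-09 m
Confinement energy dE = pi^2 * hbar^2 / (2 * m_eff * m_e * R^2)
dE = pi^2 * (1.055e-34)^2 / (2 * 0.46 * 9.109e-31 * (7e-09)^2) J, divided by 1.602e-19 J/eV
dE = 0.0167 eV
Total band gap = E_g(bulk) + dE = 1.8 + 0.0167 = 1.8167 eV

1.8167


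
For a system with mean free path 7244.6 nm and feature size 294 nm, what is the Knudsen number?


Knudsen number Kn = lambda / L
Kn = 7244.6 / 294
Kn = 24.6415

24.6415


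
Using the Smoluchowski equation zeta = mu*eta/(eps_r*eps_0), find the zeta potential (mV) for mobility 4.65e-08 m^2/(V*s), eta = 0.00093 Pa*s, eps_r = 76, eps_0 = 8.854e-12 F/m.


Smoluchowski equation: zeta = mu * eta / (eps_r * eps_0)
zeta = 4.65e-08 * 0.00093 / (76 * 8.854e-12)
zeta = 0.064266 V = 64.27 mV

64.27


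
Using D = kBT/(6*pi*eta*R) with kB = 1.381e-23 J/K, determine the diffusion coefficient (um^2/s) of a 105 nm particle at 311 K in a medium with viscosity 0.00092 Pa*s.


Radius R = 105/2 = 52.5 nm = 5.25e-08 m
D = kB*T / (6*pi*eta*R)
D = 1.381e-23 * 311 / (6 * pi * 0.00092 * 5.25e-08)
D = 4.71743e-12 m^2/s = 4.717 um^2/s

4.717


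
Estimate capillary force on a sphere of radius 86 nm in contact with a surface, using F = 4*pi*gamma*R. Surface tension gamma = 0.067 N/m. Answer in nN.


Convert radius: R = 86 nm = 8.6e-08 m
F = 4 * pi * gamma * R
F = 4 * pi * 0.067 * 8.6e-08
F = 7.24074e-08 N = 72.4074 nN

72.4074


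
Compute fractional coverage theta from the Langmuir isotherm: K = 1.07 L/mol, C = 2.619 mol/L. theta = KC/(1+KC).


Langmuir isotherm: theta = K*C / (1 + K*C)
K*C = 1.07 * 2.619 = 2.80233
theta = 2.80233 / (1 + 2.80233) = 2.80233 / 3.80233
theta = 0.737

0.737


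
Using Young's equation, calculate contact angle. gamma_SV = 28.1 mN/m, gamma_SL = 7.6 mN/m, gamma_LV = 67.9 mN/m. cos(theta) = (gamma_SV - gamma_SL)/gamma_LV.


cos(theta) = (gamma_SV - gamma_SL) / gamma_LV
cos(theta) = (28.1 - 7.6) / 67.9
cos(theta) = 0.301915
theta = arccos(0.301915) = 72.43 degrees

72.43


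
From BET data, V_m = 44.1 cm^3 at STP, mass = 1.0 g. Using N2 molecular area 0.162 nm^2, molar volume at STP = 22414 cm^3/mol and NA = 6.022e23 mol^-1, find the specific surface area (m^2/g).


Number of moles in monolayer = V_m / 22414 = 44.1 / 22414 = 0.00196752
Number of molecules = moles * NA = 0.00196752 * 6.022e23
SA = molecules * sigma / mass
SA = (44.1 / 22414) * 6.022e23 * 0.162e-18 / 1.0
SA = 191.9 m^2/g

191.9


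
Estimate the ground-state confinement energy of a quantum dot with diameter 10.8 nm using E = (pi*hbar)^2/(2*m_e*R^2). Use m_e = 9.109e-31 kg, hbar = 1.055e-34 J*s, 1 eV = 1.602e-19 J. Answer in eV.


Radius R = 10.8/2 = 5.4 nm = 5.4e-09 m
E = (pi * 1.055e-34)^2 / (2 * 9.109e-31 * (5.4e-09)^2)
E(J) = 2.06784e-21
E = E(J) / 1.602e-19 = 0.0129 eV

0.0129


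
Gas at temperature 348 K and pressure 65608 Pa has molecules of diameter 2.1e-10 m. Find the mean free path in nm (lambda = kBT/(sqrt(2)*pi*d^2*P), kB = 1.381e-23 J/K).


Mean free path: lambda = kB*T / (sqrt(2) * pi * d^2 * P)
lambda = 1.381e-23 * 348 / (sqrt(2) * pi * (2.1e-10)^2 * 65608)
lambda = 3.73863e-07 m
lambda = 373.86 nm

373.86


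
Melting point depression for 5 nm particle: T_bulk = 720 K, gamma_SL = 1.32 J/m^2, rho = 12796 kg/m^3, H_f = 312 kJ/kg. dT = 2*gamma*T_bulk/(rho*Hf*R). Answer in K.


Radius R = 5/2 = 2.5 nm = 2.5e-09 m
Convert H_f = 312 kJ/kg = 312000 J/kg
dT = 2 * gamma_SL * T_bulk / (rho * H_f * R)
dT = 2 * 1.32 * 720 / (12796 * 312000 * 2.5e-09)
dT = 190.4 K

190.4


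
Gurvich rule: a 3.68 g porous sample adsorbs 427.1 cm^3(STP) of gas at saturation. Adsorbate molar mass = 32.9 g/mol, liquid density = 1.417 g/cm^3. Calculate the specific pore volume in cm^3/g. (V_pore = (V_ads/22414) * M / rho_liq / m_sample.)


Moles adsorbed n = V_ads / 22414 = 427.1 / 22414 = 1.905505e-02 mol
Liquid volume V_liq = n * M / rho_liq = 1.905505e-02 * 32.9 / 1.417 = 0.44242 cm^3
Specific pore volume V_pore = V_liq / m_sample = 0.44242 / 3.68
V_pore = 0.1202 cm^3/g

0.1202


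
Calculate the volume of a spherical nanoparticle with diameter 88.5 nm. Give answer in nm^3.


Radius r = 88.5/2 = 44.25 nm
Volume V = (4/3) * pi * r^3
V = (4/3) * pi * (44.25)^3
V = 362934.65 nm^3

362934.65


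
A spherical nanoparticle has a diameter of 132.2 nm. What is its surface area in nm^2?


Radius r = 132.2/2 = 66.1 nm
Surface area SA = 4 * pi * r^2
SA = 4 * pi * (66.1)^2
SA = 54905.11 nm^2

54905.11


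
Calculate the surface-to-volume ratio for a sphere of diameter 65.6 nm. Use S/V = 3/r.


Radius r = 65.6/2 = 32.8 nm
S/V = 3 / r = 3 / 32.8
S/V = 0.0915 nm^-1

0.0915


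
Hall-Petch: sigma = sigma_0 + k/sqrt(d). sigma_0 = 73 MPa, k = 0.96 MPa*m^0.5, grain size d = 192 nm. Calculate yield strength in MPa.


d = 192 nm = 1.92e-07 m
sqrt(d) = 0.000438178
Hall-Petch contribution = k / sqrt(d) = 0.96 / 0.000438178 = 2190.9 MPa
sigma = sigma_0 + k/sqrt(d) = 73 + 2190.9 = 2263.9 MPa

2263.9


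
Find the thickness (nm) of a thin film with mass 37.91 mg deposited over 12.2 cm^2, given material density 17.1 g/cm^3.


Convert: m = 37.91 mg = 3.7910e-05 kg, A = 12.2 cm^2 = 1.2200e-03 m^2, rho = 17.1 g/cm^3 = 17100 kg/m^3
t = m / (A * rho)
t = 3.7910e-05 / (1.2200e-03 * 17100)
t = 1.8172e-06 m = 1817.2 nm

1817.2


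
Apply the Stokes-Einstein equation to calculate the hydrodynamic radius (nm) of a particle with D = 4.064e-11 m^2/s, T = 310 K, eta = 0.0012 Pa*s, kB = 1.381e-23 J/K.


Stokes-Einstein: R = kB*T / (6*pi*eta*D)
R = 1.381e-23 * 310 / (6 * pi * 0.0012 * 4.064e-11)
R = 4.65714e-09 m = 4.66 nm

4.66


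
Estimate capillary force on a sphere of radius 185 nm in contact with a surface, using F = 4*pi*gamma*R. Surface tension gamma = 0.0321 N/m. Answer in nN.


Convert radius: R = 185 nm = 1.85e-07 m
F = 4 * pi * gamma * R
F = 4 * pi * 0.0321 * 1.85e-07
F = 7.46254e-08 N = 74.6254 nN

74.6254


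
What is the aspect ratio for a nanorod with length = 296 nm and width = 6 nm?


Aspect ratio AR = length / diameter
AR = 296 / 6
AR = 49.33

49.33


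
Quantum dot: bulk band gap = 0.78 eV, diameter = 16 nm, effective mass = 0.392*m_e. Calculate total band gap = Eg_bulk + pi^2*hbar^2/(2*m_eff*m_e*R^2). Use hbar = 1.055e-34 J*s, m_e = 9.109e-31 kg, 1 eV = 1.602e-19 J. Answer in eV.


Radius R = 16/2 nm = 8e-09 m
Confinement energy dE = pi^2 * hbar^2 / (2 * m_eff * m_e * R^2)
dE = pi^2 * (1.055e-34)^2 / (2 * 0.392 * 9.109e-31 * (8e-09)^2) J, divided by 1.602e-19 J/eV
dE = 0.015 eV
Total band gap = E_g(bulk) + dE = 0.78 + 0.015 = 0.795 eV

0.795


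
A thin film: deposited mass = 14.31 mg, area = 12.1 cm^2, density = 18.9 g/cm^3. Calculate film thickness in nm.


Convert: m = 14.31 mg = 1.4310e-05 kg, A = 12.1 cm^2 = 1.2100e-03 m^2, rho = 18.9 g/cm^3 = 18900 kg/m^3
t = m / (A * rho)
t = 1.4310e-05 / (1.2100e-03 * 18900)
t = 6.2574e-07 m = 625.7 nm

625.7


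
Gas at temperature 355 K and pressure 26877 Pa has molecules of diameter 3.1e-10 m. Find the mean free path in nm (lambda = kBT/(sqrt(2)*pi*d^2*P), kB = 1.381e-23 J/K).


Mean free path: lambda = kB*T / (sqrt(2) * pi * d^2 * P)
lambda = 1.381e-23 * 355 / (sqrt(2) * pi * (3.1e-10)^2 * 26877)
lambda = 4.27221e-07 m
lambda = 427.22 nm

427.22


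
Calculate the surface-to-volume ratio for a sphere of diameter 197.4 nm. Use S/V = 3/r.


Radius r = 197.4/2 = 98.7 nm
S/V = 3 / r = 3 / 98.7
S/V = 0.0304 nm^-1

0.0304


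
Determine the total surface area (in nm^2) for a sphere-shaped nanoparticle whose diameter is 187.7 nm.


Radius r = 187.7/2 = 93.85 nm
Surface area SA = 4 * pi * r^2
SA = 4 * pi * (93.85)^2
SA = 110682.36 nm^2

110682.36


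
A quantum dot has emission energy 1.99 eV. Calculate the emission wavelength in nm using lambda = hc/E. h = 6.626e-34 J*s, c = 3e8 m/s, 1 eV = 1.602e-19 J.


Convert energy: E = 1.99 eV = 1.99 * 1.602e-19 = 3.18798e-19 J
lambda = h*c / E = 6.626e-34 * 3e8 / 3.18798e-19
lambda = 6.2353e-07 m = 623.5 nm

623.5


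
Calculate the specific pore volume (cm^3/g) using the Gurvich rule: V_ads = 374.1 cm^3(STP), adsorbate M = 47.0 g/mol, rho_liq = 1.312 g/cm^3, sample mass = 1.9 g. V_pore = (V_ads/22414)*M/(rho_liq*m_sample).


Moles adsorbed n = V_ads / 22414 = 374.1 / 22414 = 1.669046e-02 mol
Liquid volume V_liq = n * M / rho_liq = 1.669046e-02 * 47.0 / 1.312 = 0.59791 cm^3
Specific pore volume V_pore = V_liq / m_sample = 0.59791 / 1.9
V_pore = 0.3147 cm^3/g

0.3147


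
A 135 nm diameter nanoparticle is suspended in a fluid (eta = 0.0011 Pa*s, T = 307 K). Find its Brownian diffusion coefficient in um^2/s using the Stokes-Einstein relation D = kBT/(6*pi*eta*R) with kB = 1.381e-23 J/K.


Radius R = 135/2 = 67.5 nm = 6.75e-08 m
D = kB*T / (6*pi*eta*R)
D = 1.381e-23 * 307 / (6 * pi * 0.0011 * 6.75e-08)
D = 3.02925e-12 m^2/s = 3.029 um^2/s

3.029


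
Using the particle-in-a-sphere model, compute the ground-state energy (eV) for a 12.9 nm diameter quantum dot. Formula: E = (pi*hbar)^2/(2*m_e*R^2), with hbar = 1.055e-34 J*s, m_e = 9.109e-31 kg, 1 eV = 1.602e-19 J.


Radius R = 12.9/2 = 6.45 nm = 6.45e-09 m
E = (pi * 1.055e-34)^2 / (2 * 9.109e-31 * (6.45e-09)^2)
E(J) = 1.44939e-21
E = E(J) / 1.602e-19 = 0.009 eV

0.009


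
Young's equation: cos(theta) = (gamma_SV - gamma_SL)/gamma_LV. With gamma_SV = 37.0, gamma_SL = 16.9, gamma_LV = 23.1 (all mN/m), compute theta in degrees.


cos(theta) = (gamma_SV - gamma_SL) / gamma_LV
cos(theta) = (37.0 - 16.9) / 23.1
cos(theta) = 0.87013
theta = arccos(0.87013) = 29.53 degrees

29.53


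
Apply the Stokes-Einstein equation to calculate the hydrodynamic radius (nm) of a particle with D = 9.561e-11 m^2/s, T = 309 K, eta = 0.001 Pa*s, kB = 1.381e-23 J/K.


Stokes-Einstein: R = kB*T / (6*pi*eta*D)
R = 1.381e-23 * 309 / (6 * pi * 0.001 * 9.561e-11)
R = 2.36781e-09 m = 2.37 nm

2.37


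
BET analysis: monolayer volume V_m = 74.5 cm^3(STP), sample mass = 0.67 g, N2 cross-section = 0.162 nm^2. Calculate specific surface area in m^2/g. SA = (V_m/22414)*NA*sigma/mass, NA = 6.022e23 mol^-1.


Number of moles in monolayer = V_m / 22414 = 74.5 / 22414 = 0.00332382
Number of molecules = moles * NA = 0.00332382 * 6.022e23
SA = molecules * sigma / mass
SA = (74.5 / 22414) * 6.022e23 * 0.162e-18 / 0.67
SA = 484.0 m^2/g

484.0


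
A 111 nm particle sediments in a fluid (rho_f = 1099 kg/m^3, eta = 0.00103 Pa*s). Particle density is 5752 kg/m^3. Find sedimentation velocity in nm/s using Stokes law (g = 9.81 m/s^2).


Radius R = 111/2 nm = 5.55e-08 m
Density difference = 5752 - 1099 = 4653 kg/m^3
v = 2 * R^2 * (rho_p - rho_f) * g / (9 * eta)
v = 2 * (5.55e-08)^2 * 4653 * 9.81 / (9 * 0.00103)
v = 3.03346e-08 m/s = 30.3346 nm/s

30.3346


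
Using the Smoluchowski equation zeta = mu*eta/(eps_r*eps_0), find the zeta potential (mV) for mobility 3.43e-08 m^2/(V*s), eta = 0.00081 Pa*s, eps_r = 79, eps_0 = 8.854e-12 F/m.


Smoluchowski equation: zeta = mu * eta / (eps_r * eps_0)
zeta = 3.43e-08 * 0.00081 / (79 * 8.854e-12)
zeta = 0.03972 V = 39.72 mV

39.72


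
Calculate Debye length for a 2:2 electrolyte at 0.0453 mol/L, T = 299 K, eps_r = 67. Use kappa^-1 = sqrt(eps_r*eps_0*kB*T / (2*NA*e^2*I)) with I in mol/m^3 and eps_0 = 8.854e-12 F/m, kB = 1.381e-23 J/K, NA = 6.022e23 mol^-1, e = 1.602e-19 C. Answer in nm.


Ionic strength I = 0.0453 * 2^2 * 1000 = 181.2 mol/m^3
kappa^-1 = sqrt(67 * 8.854e-12 * 1.381e-23 * 299 / (2 * 6.022e23 * (1.602e-19)^2 * 181.2))
kappa^-1 = 0.661 nm

0.661


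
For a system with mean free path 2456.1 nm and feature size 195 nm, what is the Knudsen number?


Knudsen number Kn = lambda / L
Kn = 2456.1 / 195
Kn = 12.5954

12.5954


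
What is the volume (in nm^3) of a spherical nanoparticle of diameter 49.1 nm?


Radius r = 49.1/2 = 24.55 nm
Volume V = (4/3) * pi * r^3
V = (4/3) * pi * (24.55)^3
V = 61978.79 nm^3

61978.79


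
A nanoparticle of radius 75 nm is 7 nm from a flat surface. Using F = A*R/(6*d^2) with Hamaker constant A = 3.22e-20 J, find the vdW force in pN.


Convert to SI: R = 75 nm = 7.5e-08 m, d = 7 nm = 7e-09 m
F = A * R / (6 * d^2)
F = 3.22e-20 * 7.5e-08 / (6 * (7e-09)^2)
F = 8.21429e-12 N = 8.214 pN

8.214


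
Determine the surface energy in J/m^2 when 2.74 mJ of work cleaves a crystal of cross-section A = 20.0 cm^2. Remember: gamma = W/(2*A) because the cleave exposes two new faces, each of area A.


Convert: A = 20.0 cm^2 = 0.002 m^2, W = 2.74 mJ = 0.00274 J
Cleaving exposes two faces of area A, so total new surface = 2*A and gamma = W / (2*A)
gamma = 0.00274 / (2 * 0.002)
gamma = 0.685 J/m^2

0.685


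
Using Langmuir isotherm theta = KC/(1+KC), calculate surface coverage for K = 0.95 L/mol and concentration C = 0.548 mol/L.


Langmuir isotherm: theta = K*C / (1 + K*C)
K*C = 0.95 * 0.548 = 0.5206
theta = 0.5206 / (1 + 0.5206) = 0.5206 / 1.5206
theta = 0.3424

0.3424


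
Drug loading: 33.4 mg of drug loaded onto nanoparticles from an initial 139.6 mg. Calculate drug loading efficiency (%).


Drug loading efficiency = (drug loaded / drug initial) * 100
DLE = 33.4 / 139.6 * 100
DLE = 0.2393 * 100
DLE = 23.93%

23.93


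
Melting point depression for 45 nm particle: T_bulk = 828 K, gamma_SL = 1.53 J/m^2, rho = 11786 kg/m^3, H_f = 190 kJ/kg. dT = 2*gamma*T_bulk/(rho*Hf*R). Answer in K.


Radius R = 45/2 = 22.5 nm = 2.25e-08 m
Convert H_f = 190 kJ/kg = 190000 J/kg
dT = 2 * gamma_SL * T_bulk / (rho * H_f * R)
dT = 2 * 1.53 * 828 / (11786 * 190000 * 2.25e-08)
dT = 50.3 K

50.3


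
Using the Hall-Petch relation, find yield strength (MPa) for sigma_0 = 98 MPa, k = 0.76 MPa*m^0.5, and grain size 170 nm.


d = 170 nm = 1.7e-07 m
sqrt(d) = 0.0004123106
Hall-Petch contribution = k / sqrt(d) = 0.76 / 0.0004123106 = 1843.3 MPa
sigma = sigma_0 + k/sqrt(d) = 98 + 1843.3 = 1941.3 MPa

1941.3


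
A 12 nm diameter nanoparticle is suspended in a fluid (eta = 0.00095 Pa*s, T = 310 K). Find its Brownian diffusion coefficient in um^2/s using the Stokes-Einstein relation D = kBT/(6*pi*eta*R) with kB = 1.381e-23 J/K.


Radius R = 12/2 = 6 nm = 6e-09 m
D = kB*T / (6*pi*eta*R)
D = 1.381e-23 * 310 / (6 * pi * 0.00095 * 6e-09)
D = 3.98455e-11 m^2/s = 39.846 um^2/s

39.846


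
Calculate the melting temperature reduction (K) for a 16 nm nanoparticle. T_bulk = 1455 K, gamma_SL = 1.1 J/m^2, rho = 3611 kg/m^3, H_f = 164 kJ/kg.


Radius R = 16/2 = 8 nm = 8e-09 m
Convert H_f = 164 kJ/kg = 164000 J/kg
dT = 2 * gamma_SL * T_bulk / (rho * H_f * R)
dT = 2 * 1.1 * 1455 / (3611 * 164000 * 8e-09)
dT = 675.7 K

675.7


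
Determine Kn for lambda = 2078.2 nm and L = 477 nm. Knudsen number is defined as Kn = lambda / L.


Knudsen number Kn = lambda / L
Kn = 2078.2 / 477
Kn = 4.3568

4.3568


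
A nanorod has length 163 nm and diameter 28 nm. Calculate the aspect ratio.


Aspect ratio AR = length / diameter
AR = 163 / 28
AR = 5.82

5.82


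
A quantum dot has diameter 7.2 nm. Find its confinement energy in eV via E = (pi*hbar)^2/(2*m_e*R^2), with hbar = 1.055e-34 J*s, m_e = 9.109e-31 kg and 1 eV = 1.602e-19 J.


Radius R = 7.2/2 = 3.6 nm = 3.6e-09 m
E = (pi * 1.055e-34)^2 / (2 * 9.109e-31 * (3.6e-09)^2)
E(J) = 4.65263e-21
E = E(J) / 1.602e-19 = 0.029 eV

0.029


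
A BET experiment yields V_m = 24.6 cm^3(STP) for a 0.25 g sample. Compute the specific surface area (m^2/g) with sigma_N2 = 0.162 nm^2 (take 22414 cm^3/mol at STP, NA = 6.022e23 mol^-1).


Number of moles in monolayer = V_m / 22414 = 24.6 / 22414 = 0.00109753
Number of molecules = moles * NA = 0.00109753 * 6.022e23
SA = molecules * sigma / mass
SA = (24.6 / 22414) * 6.022e23 * 0.162e-18 / 0.25
SA = 428.3 m^2/g

428.3


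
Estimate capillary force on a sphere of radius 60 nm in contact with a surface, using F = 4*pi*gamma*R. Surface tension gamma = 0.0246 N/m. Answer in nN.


Convert radius: R = 60 nm = 6e-08 m
F = 4 * pi * gamma * R
F = 4 * pi * 0.0246 * 6e-08
F = 1.8548e-08 N = 18.548 nN

18.548


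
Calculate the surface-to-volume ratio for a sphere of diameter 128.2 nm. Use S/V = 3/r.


Radius r = 128.2/2 = 64.1 nm
S/V = 3 / r = 3 / 64.1
S/V = 0.0468 nm^-1

0.0468


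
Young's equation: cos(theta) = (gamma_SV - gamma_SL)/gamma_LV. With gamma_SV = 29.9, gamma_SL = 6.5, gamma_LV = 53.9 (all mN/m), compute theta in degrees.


cos(theta) = (gamma_SV - gamma_SL) / gamma_LV
cos(theta) = (29.9 - 6.5) / 53.9
cos(theta) = 0.434137
theta = arccos(0.434137) = 64.27 degrees

64.27


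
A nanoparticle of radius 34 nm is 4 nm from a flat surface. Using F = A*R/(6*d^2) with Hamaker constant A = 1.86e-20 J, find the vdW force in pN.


Convert to SI: R = 34 nm = 3.4e-08 m, d = 4 nm = 4e-09 m
F = A * R / (6 * d^2)
F = 1.86e-20 * 3.4e-08 / (6 * (4e-09)^2)
F = 6.5875e-12 N = 6.587 pN

6.587


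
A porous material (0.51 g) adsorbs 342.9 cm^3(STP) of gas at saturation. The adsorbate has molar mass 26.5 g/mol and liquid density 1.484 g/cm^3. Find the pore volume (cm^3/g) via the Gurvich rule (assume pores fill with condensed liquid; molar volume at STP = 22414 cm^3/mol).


Moles adsorbed n = V_ads / 22414 = 342.9 / 22414 = 1.529847e-02 mol
Liquid volume V_liq = n * M / rho_liq = 1.529847e-02 * 26.5 / 1.484 = 0.27319 cm^3
Specific pore volume V_pore = V_liq / m_sample = 0.27319 / 0.51
V_pore = 0.5357 cm^3/g

0.5357


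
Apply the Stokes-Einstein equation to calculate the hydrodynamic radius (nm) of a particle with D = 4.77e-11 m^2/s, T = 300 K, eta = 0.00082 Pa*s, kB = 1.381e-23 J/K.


Stokes-Einstein: R = kB*T / (6*pi*eta*D)
R = 1.381e-23 * 300 / (6 * pi * 0.00082 * 4.77e-11)
R = 5.61929e-09 m = 5.62 nm

5.62


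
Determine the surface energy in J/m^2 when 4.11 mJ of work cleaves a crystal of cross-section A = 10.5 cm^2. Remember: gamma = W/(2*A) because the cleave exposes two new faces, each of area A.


Convert: A = 10.5 cm^2 = 0.00105 m^2, W = 4.11 mJ = 0.00411 J
Cleaving exposes two faces of area A, so total new surface = 2*A and gamma = W / (2*A)
gamma = 0.00411 / (2 * 0.00105)
gamma = 1.957 J/m^2

1.957


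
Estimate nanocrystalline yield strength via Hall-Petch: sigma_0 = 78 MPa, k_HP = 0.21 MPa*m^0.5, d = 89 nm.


d = 89 nm = 8.9e-08 m
sqrt(d) = 0.0002983287
Hall-Petch contribution = k / sqrt(d) = 0.21 / 0.0002983287 = 703.9 MPa
sigma = sigma_0 + k/sqrt(d) = 78 + 703.9 = 781.9 MPa

781.9


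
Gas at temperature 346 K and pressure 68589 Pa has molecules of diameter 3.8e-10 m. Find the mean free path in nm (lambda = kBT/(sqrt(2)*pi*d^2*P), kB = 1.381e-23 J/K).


Mean free path: lambda = kB*T / (sqrt(2) * pi * d^2 * P)
lambda = 1.381e-23 * 346 / (sqrt(2) * pi * (3.8e-10)^2 * 68589)
lambda = 1.08588e-07 m
lambda = 108.59 nm

108.59


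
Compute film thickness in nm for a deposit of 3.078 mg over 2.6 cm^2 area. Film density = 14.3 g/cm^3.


Convert: m = 3.078 mg = 3.0780e-06 kg, A = 2.6 cm^2 = 2.6000e-04 m^2, rho = 14.3 g/cm^3 = 14300 kg/m^3
t = m / (A * rho)
t = 3.0780e-06 / (2.6000e-04 * 14300)
t = 8.2786e-07 m = 827.9 nm

827.9


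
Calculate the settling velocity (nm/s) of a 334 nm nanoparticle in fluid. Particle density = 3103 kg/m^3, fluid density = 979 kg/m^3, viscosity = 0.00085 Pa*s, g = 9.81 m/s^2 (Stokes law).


Radius R = 334/2 nm = 1.67e-07 m
Density difference = 3103 - 979 = 2124 kg/m^3
v = 2 * R^2 * (rho_p - rho_f) * g / (9 * eta)
v = 2 * (1.67e-07)^2 * 2124 * 9.81 / (9 * 0.00085)
v = 1.51924e-07 m/s = 151.9235 nm/s

151.9235


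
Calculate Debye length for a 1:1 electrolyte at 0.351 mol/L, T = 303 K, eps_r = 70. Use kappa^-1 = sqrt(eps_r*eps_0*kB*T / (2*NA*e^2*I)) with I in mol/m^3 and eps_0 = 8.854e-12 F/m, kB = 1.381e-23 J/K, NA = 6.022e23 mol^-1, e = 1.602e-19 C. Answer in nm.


Ionic strength I = 0.351 * 1^2 * 1000 = 351 mol/m^3
kappa^-1 = sqrt(70 * 8.854e-12 * 1.381e-23 * 303 / (2 * 6.022e23 * (1.602e-19)^2 * 351))
kappa^-1 = 0.489 nm

0.489


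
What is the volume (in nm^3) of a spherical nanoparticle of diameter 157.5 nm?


Radius r = 157.5/2 = 78.75 nm
Volume V = (4/3) * pi * r^3
V = (4/3) * pi * (78.75)^3
V = 2045692.24 nm^3

2045692.24


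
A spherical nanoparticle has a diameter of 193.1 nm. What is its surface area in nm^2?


Radius r = 193.1/2 = 96.55 nm
Surface area SA = 4 * pi * r^2
SA = 4 * pi * (96.55)^2
SA = 117142.48 nm^2

117142.48


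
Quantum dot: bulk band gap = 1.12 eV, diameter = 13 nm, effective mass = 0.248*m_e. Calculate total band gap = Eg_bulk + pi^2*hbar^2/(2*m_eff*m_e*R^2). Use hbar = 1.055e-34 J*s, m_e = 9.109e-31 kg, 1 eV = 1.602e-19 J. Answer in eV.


Radius R = 13/2 nm = 6.5e-09 m
Confinement energy dE = pi^2 * hbar^2 / (2 * m_eff * m_e * R^2)
dE = pi^2 * (1.055e-34)^2 / (2 * 0.248 * 9.109e-31 * (6.5e-09)^2) J, divided by 1.602e-19 J/eV
dE = 0.0359 eV
Total band gap = E_g(bulk) + dE = 1.12 + 0.0359 = 1.1559 eV

1.1559


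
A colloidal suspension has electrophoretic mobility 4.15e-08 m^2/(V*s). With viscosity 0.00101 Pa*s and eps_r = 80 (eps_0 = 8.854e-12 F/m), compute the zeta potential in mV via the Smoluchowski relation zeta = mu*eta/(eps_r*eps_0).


Smoluchowski equation: zeta = mu * eta / (eps_r * eps_0)
zeta = 4.15e-08 * 0.00101 / (80 * 8.854e-12)
zeta = 0.059175 V = 59.18 mV

59.18


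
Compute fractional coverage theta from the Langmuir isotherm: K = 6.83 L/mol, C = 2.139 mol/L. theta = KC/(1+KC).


Langmuir isotherm: theta = K*C / (1 + K*C)
K*C = 6.83 * 2.139 = 14.60937
theta = 14.60937 / (1 + 14.60937) = 14.60937 / 15.60937
theta = 0.9359

0.9359


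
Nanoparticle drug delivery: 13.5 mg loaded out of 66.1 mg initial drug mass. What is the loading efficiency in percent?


Drug loading efficiency = (drug loaded / drug initial) * 100
DLE = 13.5 / 66.1 * 100
DLE = 0.2042 * 100
DLE = 20.42%

20.42


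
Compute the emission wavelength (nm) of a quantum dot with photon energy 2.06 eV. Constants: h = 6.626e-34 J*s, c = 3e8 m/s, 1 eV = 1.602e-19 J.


Convert energy: E = 2.06 eV = 2.06 * 1.602e-19 = 3.30012e-19 J
lambda = h*c / E = 6.626e-34 * 3e8 / 3.30012e-19
lambda = 6.02342e-07 m = 602.3 nm

602.3


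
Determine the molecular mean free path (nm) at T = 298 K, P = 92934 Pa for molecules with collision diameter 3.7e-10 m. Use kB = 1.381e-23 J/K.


Mean free path: lambda = kB*T / (sqrt(2) * pi * d^2 * P)
lambda = 1.381e-23 * 298 / (sqrt(2) * pi * (3.7e-10)^2 * 92934)
lambda = 7.2806e-08 m
lambda = 72.81 nm

72.81


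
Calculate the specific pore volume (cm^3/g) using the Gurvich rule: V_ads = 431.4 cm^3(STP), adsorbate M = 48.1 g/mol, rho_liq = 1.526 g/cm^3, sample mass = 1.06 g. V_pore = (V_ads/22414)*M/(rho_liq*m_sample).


Moles adsorbed n = V_ads / 22414 = 431.4 / 22414 = 1.924690e-02 mol
Liquid volume V_liq = n * M / rho_liq = 1.924690e-02 * 48.1 / 1.526 = 0.60667 cm^3
Specific pore volume V_pore = V_liq / m_sample = 0.60667 / 1.06
V_pore = 0.5723 cm^3/g

0.5723


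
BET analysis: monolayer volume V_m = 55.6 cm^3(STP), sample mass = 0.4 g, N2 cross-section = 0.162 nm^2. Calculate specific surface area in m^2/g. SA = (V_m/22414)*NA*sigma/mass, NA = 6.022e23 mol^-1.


Number of moles in monolayer = V_m / 22414 = 55.6 / 22414 = 0.00248059
Number of molecules = moles * NA = 0.00248059 * 6.022e23
SA = molecules * sigma / mass
SA = (55.6 / 22414) * 6.022e23 * 0.162e-18 / 0.4
SA = 605.0 m^2/g

605.0


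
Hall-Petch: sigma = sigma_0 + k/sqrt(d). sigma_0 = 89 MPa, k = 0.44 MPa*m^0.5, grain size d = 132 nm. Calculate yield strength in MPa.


d = 132 nm = 1.32e-07 m
sqrt(d) = 0.000363318
Hall-Petch contribution = k / sqrt(d) = 0.44 / 0.000363318 = 1211.1 MPa
sigma = sigma_0 + k/sqrt(d) = 89 + 1211.1 = 1300.1 MPa

1300.1


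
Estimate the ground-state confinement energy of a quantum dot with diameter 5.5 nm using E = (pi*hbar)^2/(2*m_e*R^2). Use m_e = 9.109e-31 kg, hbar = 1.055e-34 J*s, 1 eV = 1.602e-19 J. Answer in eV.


Radius R = 5.5/2 = 2.75 nm = 2.75e-09 m
E = (pi * 1.055e-34)^2 / (2 * 9.109e-31 * (2.75e-09)^2)
E(J) = 7.97331e-21
E = E(J) / 1.602e-19 = 0.0498 eV

0.0498


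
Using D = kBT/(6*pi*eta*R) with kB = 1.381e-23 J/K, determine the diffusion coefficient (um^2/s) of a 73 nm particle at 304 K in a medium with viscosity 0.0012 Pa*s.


Radius R = 73/2 = 36.5 nm = 3.65e-08 m
D = kB*T / (6*pi*eta*R)
D = 1.381e-23 * 304 / (6 * pi * 0.0012 * 3.65e-08)
D = 5.08501e-12 m^2/s = 5.085 um^2/s

5.085


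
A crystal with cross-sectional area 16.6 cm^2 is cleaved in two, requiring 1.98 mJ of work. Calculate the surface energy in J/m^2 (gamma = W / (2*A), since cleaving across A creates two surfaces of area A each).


Convert: A = 16.6 cm^2 = 0.00166 m^2, W = 1.98 mJ = 0.00198 J
Cleaving exposes two faces of area A, so total new surface = 2*A and gamma = W / (2*A)
gamma = 0.00198 / (2 * 0.00166)
gamma = 0.596 J/m^2

0.596


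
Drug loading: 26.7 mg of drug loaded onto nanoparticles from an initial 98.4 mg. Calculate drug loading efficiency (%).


Drug loading efficiency = (drug loaded / drug initial) * 100
DLE = 26.7 / 98.4 * 100
DLE = 0.2713 * 100
DLE = 27.13%

27.13


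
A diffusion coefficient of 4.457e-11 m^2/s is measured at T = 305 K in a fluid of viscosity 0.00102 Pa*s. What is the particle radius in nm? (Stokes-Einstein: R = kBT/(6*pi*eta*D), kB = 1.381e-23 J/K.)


Stokes-Einstein: R = kB*T / (6*pi*eta*D)
R = 1.381e-23 * 305 / (6 * pi * 0.00102 * 4.457e-11)
R = 4.9153e-09 m = 4.92 nm

4.92


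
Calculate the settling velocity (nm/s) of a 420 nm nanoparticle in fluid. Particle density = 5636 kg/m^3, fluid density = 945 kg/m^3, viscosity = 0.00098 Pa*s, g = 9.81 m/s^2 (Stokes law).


Radius R = 420/2 nm = 2.1e-07 m
Density difference = 5636 - 945 = 4691 kg/m^3
v = 2 * R^2 * (rho_p - rho_f) * g / (9 * eta)
v = 2 * (2.1e-07)^2 * 4691 * 9.81 / (9 * 0.00098)
v = 4.60187e-07 m/s = 460.1871 nm/s

460.1871


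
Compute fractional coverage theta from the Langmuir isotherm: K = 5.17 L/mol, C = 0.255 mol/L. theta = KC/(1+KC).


Langmuir isotherm: theta = K*C / (1 + K*C)
K*C = 5.17 * 0.255 = 1.31835
theta = 1.31835 / (1 + 1.31835) = 1.31835 / 2.31835
theta = 0.5687

0.5687


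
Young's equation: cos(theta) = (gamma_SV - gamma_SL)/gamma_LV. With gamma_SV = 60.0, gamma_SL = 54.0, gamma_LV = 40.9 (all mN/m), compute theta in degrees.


cos(theta) = (gamma_SV - gamma_SL) / gamma_LV
cos(theta) = (60.0 - 54.0) / 40.9
cos(theta) = 0.146699
theta = arccos(0.146699) = 81.56 degrees

81.56


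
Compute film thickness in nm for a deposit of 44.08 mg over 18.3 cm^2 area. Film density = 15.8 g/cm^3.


Convert: m = 44.08 mg = 4.4080e-05 kg, A = 18.3 cm^2 = 1.8300e-03 m^2, rho = 15.8 g/cm^3 = 15800 kg/m^3
t = m / (A * rho)
t = 4.4080e-05 / (1.8300e-03 * 15800)
t = 1.5245e-06 m = 1524.5 nm

1524.5


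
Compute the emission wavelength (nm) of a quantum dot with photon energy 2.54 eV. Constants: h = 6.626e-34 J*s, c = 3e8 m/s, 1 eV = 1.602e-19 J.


Convert energy: E = 2.54 eV = 2.54 * 1.602e-19 = 4.06908e-19 J
lambda = h*c / E = 6.626e-34 * 3e8 / 4.06908e-19
lambda = 4.88513e-07 m = 488.5 nm

488.5


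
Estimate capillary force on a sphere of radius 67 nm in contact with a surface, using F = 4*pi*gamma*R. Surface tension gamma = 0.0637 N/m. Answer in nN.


Convert radius: R = 67 nm = 6.7e-08 m
F = 4 * pi * gamma * R
F = 4 * pi * 0.0637 * 6.7e-08
F = 5.3632e-08 N = 53.632 nN

53.632


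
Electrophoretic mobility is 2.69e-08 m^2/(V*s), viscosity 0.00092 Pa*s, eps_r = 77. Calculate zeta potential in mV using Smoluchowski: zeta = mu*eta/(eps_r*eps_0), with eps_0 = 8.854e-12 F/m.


Smoluchowski equation: zeta = mu * eta / (eps_r * eps_0)
zeta = 2.69e-08 * 0.00092 / (77 * 8.854e-12)
zeta = 0.0363 V = 36.3 mV

36.3


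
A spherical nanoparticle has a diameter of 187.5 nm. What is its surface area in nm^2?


Radius r = 187.5/2 = 93.75 nm
Surface area SA = 4 * pi * r^2
SA = 4 * pi * (93.75)^2
SA = 110446.62 nm^2

110446.62


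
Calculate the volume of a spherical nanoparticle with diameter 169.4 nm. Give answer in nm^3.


Radius r = 169.4/2 = 84.7 nm
Volume V = (4/3) * pi * r^3
V = (4/3) * pi * (84.7)^3
V = 2545299.2 nm^3

2545299.2


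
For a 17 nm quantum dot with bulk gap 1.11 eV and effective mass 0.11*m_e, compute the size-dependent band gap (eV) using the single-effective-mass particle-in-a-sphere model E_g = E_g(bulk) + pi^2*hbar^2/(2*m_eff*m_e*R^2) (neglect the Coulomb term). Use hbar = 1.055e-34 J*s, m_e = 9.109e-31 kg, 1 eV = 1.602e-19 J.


Radius R = 17/2 nm = 8.5e-09 m
Confinement energy dE = pi^2 * hbar^2 / (2 * m_eff * m_e * R^2)
dE = pi^2 * (1.055e-34)^2 / (2 * 0.11 * 9.109e-31 * (8.5e-09)^2) J, divided by 1.602e-19 J/eV
dE = 0.0474 eV
Total band gap = E_g(bulk) + dE = 1.11 + 0.0474 = 1.1574 eV

1.1574


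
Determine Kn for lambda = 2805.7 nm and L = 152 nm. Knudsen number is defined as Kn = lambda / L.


Knudsen number Kn = lambda / L
Kn = 2805.7 / 152
Kn = 18.4586

18.4586


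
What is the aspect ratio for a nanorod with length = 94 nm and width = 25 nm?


Aspect ratio AR = length / diameter
AR = 94 / 25
AR = 3.76

3.76


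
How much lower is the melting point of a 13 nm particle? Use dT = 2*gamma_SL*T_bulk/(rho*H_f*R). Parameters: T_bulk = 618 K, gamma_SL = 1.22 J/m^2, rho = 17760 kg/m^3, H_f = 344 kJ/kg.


Radius R = 13/2 = 6.5 nm = 6.5e-09 m
Convert H_f = 344 kJ/kg = 344000 J/kg
dT = 2 * gamma_SL * T_bulk / (rho * H_f * R)
dT = 2 * 1.22 * 618 / (17760 * 344000 * 6.5e-09)
dT = 38.0 K

38.0
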